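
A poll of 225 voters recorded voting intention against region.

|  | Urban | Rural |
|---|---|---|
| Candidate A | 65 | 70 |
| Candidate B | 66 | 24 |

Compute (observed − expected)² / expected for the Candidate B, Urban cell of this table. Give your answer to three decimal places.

3.530

Row total (Candidate B) = 90; column total (Urban) = 131; N = 225.
Expected count E = 90 × 131 / 225 = 52.4000.
Contribution = (O − E)²/E = (66 − 52.4000)² / 52.4000 = 3.530.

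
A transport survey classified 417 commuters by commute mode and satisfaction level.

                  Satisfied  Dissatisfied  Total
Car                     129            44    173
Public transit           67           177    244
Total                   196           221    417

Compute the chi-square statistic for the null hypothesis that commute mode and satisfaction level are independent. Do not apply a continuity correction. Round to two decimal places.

Grand total N = 417.
Expected counts (row total × column total / N):
  Car, Satisfied: 173×196/417 = 81.3141
  Car, Dissatisfied: 173×221/417 = 91.6859
  Public transit, Satisfied: 244×196/417 = 114.6859
  Public transit, Dissatisfied: 244×221/417 = 129.3141
Contributions (O − E)²/E:
  (129 − 81.3141)²/81.3141 = 27.9650
  (44 − 91.6859)²/91.6859 = 24.8015
  (67 − 114.6859)²/114.6859 = 19.8276
  (177 − 129.3141)²/129.3141 = 17.5847
χ² = 27.9650 + 24.8015 + 19.8276 + 17.5847 = 90.18

90.18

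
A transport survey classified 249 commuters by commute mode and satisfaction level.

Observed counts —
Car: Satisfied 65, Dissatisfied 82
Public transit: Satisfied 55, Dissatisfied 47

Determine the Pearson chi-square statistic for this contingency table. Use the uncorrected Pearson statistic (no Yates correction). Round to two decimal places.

2.27

Row totals: 147, 102. Column totals: 120, 129. Grand total N = 249.
Expected counts (row total × column total / N):
  Car, Satisfied: 147×120/249 = 70.843
  Car, Dissatisfied: 147×129/249 = 76.157
  Public transit, Satisfied: 102×120/249 = 49.157
  Public transit, Dissatisfied: 102×129/249 = 52.843
Contributions (O − E)²/E:
  (65 − 70.843)²/70.843 = 0.4819
  (82 − 76.157)²/76.157 = 0.4483
  (55 − 49.157)²/49.157 = 0.6945
  (47 − 52.843)²/52.843 = 0.6461
χ² = 0.4819 + 0.4483 + 0.6945 + 0.6461 = 2.27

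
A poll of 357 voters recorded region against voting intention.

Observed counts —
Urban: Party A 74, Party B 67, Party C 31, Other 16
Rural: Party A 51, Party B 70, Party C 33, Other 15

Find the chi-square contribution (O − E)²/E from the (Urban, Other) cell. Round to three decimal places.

Row total (Urban) = 188; column total (Other) = 31; N = 357.
Expected count E = 188 × 31 / 357 = 16.3249.
Contribution = (O − E)²/E = (16 − 16.3249)² / 16.3249 = 0.006.

0.006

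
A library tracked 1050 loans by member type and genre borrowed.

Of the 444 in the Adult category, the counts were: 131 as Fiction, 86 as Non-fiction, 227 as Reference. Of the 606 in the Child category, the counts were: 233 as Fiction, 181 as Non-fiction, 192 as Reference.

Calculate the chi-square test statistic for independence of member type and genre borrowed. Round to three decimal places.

41.296

Row totals: 444, 606. Column totals: 364, 267, 419. Grand total N = 1050.
Expected counts (row total × column total / N):
  Adult, Fiction: 444×364/1050 = 153.920000
  Adult, Non-fiction: 444×267/1050 = 112.902857
  Adult, Reference: 444×419/1050 = 177.177143
  Child, Fiction: 606×364/1050 = 210.080000
  Child, Non-fiction: 606×267/1050 = 154.097143
  Child, Reference: 606×419/1050 = 241.822857
Contributions (O − E)²/E:
  (131 − 153.920000)²/153.920000 = 3.4130
  (86 − 112.902857)²/112.902857 = 6.4105
  (227 − 177.177143)²/177.177143 = 14.0104
  (233 − 210.080000)²/210.080000 = 2.5006
  (181 − 154.097143)²/154.097143 = 4.6968
  (192 − 241.822857)²/241.822857 = 10.2650
χ² = 3.4130 + 6.4105 + 14.0104 + 2.5006 + 4.6968 + 10.2650 = 41.296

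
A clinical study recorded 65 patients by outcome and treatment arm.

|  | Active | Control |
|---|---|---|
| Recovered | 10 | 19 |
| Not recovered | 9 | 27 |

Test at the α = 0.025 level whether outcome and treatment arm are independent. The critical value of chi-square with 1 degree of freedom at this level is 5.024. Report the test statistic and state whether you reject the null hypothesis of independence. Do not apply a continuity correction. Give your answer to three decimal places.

0.698; fail to reject H₀

Row totals: 29, 36. Column totals: 19, 46. Grand total N = 65.
Expected counts (row total × column total / N):
  Recovered, Active: 29×19/65 = 8.4769
  Recovered, Control: 29×46/65 = 20.5231
  Not recovered, Active: 36×19/65 = 10.5231
  Not recovered, Control: 36×46/65 = 25.4769
Contributions (O − E)²/E:
  (10 − 8.4769)²/8.4769 = 0.2737
  (19 − 20.5231)²/20.5231 = 0.1130
  (9 − 10.5231)²/10.5231 = 0.2205
  (27 − 25.4769)²/25.4769 = 0.0911
χ² = 0.2737 + 0.1130 + 0.2205 + 0.0911 = 0.698
df = (2−1)(2−1) = 1. Since 0.698 < 5.024, fail to reject the null hypothesis of independence at α = 0.025.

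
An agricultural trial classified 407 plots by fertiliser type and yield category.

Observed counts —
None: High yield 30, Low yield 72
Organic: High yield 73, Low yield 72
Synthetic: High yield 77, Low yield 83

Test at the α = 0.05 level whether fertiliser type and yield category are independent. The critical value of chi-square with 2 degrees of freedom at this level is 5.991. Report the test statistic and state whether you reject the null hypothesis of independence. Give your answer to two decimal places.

12.26; reject H₀

Row totals: 102, 145, 160. Column totals: 180, 227. Grand total N = 407.
Expected counts (row total × column total / N):
  None, High yield: 102×180/407 = 45.111
  None, Low yield: 102×227/407 = 56.889
  Organic, High yield: 145×180/407 = 64.128
  Organic, Low yield: 145×227/407 = 80.872
  Synthetic, High yield: 160×180/407 = 70.762
  Synthetic, Low yield: 160×227/407 = 89.238
Contributions (O − E)²/E:
  (30 − 45.111)²/45.111 = 5.0618
  (72 − 56.889)²/56.889 = 4.0138
  (73 − 64.128)²/64.128 = 1.2274
  (72 − 80.872)²/80.872 = 0.9733
  (77 − 70.762)²/70.762 = 0.5499
  (83 − 89.238)²/89.238 = 0.4361
χ² = 5.0618 + 4.0138 + 1.2274 + 0.9733 + 0.5499 + 0.4361 = 12.26
df = (3−1)(2−1) = 2. Since 12.26 > 5.991, reject the null hypothesis of independence at α = 0.05.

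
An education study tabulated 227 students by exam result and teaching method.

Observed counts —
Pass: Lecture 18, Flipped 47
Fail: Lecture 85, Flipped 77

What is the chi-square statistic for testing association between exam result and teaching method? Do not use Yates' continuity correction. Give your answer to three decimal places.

Row totals: 65, 162. Column totals: 103, 124. Grand total N = 227.
Expected counts (row total × column total / N):
  Pass, Lecture: 65×103/227 = 29.4934
  Pass, Flipped: 65×124/227 = 35.5066
  Fail, Lecture: 162×103/227 = 73.5066
  Fail, Flipped: 162×124/227 = 88.4934
Contributions (O − E)²/E:
  (18 − 29.4934)²/29.4934 = 4.4789
  (47 − 35.5066)²/35.5066 = 3.7204
  (85 − 73.5066)²/73.5066 = 1.7971
  (77 − 88.4934)²/88.4934 = 1.4927
χ² = 4.4789 + 3.7204 + 1.7971 + 1.4927 = 11.489

11.489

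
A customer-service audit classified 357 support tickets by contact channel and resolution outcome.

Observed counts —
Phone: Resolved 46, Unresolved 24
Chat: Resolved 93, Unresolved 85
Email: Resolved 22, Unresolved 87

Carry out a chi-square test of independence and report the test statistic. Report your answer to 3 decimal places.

43.017

Row totals: 70, 178, 109. Column totals: 161, 196. Grand total N = 357.
Expected counts (row total × column total / N):
  Phone, Resolved: 70×161/357 = 31.5686
  Phone, Unresolved: 70×196/357 = 38.4314
  Chat, Resolved: 178×161/357 = 80.2745
  Chat, Unresolved: 178×196/357 = 97.7255
  Email, Resolved: 109×161/357 = 49.1569
  Email, Unresolved: 109×196/357 = 59.8431
Contributions (O − E)²/E:
  (46 − 31.5686)²/31.5686 = 6.5972
  (24 − 38.4314)²/38.4314 = 5.4191
  (93 − 80.2745)²/80.2745 = 2.0173
  (85 − 97.7255)²/97.7255 = 1.6571
  (22 − 49.1569)²/49.1569 = 15.0029
  (87 − 59.8431)²/59.8431 = 12.3238
χ² = 6.5972 + 5.4191 + 2.0173 + 1.6571 + 15.0029 + 12.3238 = 43.017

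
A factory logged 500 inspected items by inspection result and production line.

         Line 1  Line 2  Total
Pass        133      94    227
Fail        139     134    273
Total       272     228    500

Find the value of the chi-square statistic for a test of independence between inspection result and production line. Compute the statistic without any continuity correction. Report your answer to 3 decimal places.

2.943

Grand total N = 500.
Expected counts (row total × column total / N):
  Pass, Line 1: 227×272/500 = 123.4880
  Pass, Line 2: 227×228/500 = 103.5120
  Fail, Line 1: 273×272/500 = 148.5120
  Fail, Line 2: 273×228/500 = 124.4880
Contributions (O − E)²/E:
  (133 − 123.4880)²/123.4880 = 0.7327
  (94 − 103.5120)²/103.5120 = 0.8741
  (139 − 148.5120)²/148.5120 = 0.6092
  (134 − 124.4880)²/124.4880 = 0.7268
χ² = 0.7327 + 0.8741 + 0.6092 + 0.7268 = 2.943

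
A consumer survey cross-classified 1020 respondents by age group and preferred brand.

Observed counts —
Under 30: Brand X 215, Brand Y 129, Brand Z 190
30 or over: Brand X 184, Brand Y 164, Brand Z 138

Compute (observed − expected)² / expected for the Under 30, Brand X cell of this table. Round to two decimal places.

0.18

Row total (Under 30) = 534; column total (Brand X) = 399; N = 1020.
Expected count E = 534 × 399 / 1020 = 208.888.
Contribution = (O − E)²/E = (215 − 208.888)² / 208.888 = 0.18.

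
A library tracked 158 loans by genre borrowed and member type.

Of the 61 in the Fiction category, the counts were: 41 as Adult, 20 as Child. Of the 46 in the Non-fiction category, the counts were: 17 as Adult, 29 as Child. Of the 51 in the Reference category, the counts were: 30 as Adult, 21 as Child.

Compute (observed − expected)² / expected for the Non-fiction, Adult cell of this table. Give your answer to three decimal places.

2.900

Row total (Non-fiction) = 46; column total (Adult) = 88; N = 158.
Expected count E = 46 × 88 / 158 = 25.6203.
Contribution = (O − E)²/E = (17 − 25.6203)² / 25.6203 = 2.900.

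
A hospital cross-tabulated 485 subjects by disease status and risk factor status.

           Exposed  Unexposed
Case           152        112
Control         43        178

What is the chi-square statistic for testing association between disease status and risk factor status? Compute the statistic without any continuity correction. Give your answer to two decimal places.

Row totals: 264, 221. Column totals: 195, 290. Grand total N = 485.
Expected counts (row total × column total / N):
  Case, Exposed: 264×195/485 = 106.144
  Case, Unexposed: 264×290/485 = 157.856
  Control, Exposed: 221×195/485 = 88.856
  Control, Unexposed: 221×290/485 = 132.144
Contributions (O − E)²/E:
  (152 − 106.144)²/106.144 = 19.8106
  (112 − 157.856)²/157.856 = 13.3208
  (43 − 88.856)²/88.856 = 23.6649
  (178 − 132.144)²/132.144 = 15.9127
χ² = 19.8106 + 13.3208 + 23.6649 + 15.9127 = 72.71

72.71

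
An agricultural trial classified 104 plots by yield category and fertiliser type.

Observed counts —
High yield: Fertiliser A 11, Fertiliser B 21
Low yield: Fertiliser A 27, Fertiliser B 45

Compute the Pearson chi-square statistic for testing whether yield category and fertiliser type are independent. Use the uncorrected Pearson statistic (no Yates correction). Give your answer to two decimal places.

Row totals: 32, 72. Column totals: 38, 66. Grand total N = 104.
Expected counts (row total × column total / N):
  High yield, Fertiliser A: 32×38/104 = 11.692
  High yield, Fertiliser B: 32×66/104 = 20.308
  Low yield, Fertiliser A: 72×38/104 = 26.308
  Low yield, Fertiliser B: 72×66/104 = 45.692
Contributions (O − E)²/E:
  (11 − 11.692)²/11.692 = 0.0410
  (21 − 20.308)²/20.308 = 0.0236
  (27 − 26.308)²/26.308 = 0.0182
  (45 − 45.692)²/45.692 = 0.0105
χ² = 0.0410 + 0.0236 + 0.0182 + 0.0105 = 0.09

0.09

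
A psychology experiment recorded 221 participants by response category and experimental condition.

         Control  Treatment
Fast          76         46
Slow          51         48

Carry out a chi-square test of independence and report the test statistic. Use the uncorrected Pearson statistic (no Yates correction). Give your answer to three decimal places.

Row totals: 122, 99. Column totals: 127, 94. Grand total N = 221.
Expected counts (row total × column total / N):
  Fast, Control: 122×127/221 = 70.1086
  Fast, Treatment: 122×94/221 = 51.8914
  Slow, Control: 99×127/221 = 56.8914
  Slow, Treatment: 99×94/221 = 42.1086
Contributions (O − E)²/E:
  (76 − 70.1086)²/70.1086 = 0.4951
  (46 − 51.8914)²/51.8914 = 0.6689
  (51 − 56.8914)²/56.8914 = 0.6101
  (48 − 42.1086)²/42.1086 = 0.8243
χ² = 0.4951 + 0.6689 + 0.6101 + 0.8243 = 2.598

2.598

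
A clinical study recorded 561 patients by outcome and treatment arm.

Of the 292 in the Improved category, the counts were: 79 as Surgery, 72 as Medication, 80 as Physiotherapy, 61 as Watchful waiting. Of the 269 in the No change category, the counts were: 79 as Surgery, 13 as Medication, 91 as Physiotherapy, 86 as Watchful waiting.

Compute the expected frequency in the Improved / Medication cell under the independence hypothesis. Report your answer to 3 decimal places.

44.242

Row total (Improved) = 292; column total (Medication) = 85; grand total N = 561.
Expected count = (row total × column total) / N = 292 × 85 / 561 = 44.242.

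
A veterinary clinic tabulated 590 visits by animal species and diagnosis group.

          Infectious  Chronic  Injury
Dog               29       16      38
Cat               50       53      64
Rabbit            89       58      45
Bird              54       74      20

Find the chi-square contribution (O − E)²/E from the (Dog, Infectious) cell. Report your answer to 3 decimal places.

Row total (Dog) = 83; column total (Infectious) = 222; N = 590.
Expected count E = 83 × 222 / 590 = 31.2305.
Contribution = (O − E)²/E = (29 − 31.2305)² / 31.2305 = 0.159.

0.159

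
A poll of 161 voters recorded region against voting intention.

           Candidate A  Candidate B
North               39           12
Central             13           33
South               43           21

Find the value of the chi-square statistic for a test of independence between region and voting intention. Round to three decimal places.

26.178

Row totals: 51, 46, 64. Column totals: 95, 66. Grand total N = 161.
Expected counts (row total × column total / N):
  North, Candidate A: 51×95/161 = 30.0932
  North, Candidate B: 51×66/161 = 20.9068
  Central, Candidate A: 46×95/161 = 27.1429
  Central, Candidate B: 46×66/161 = 18.8571
  South, Candidate A: 64×95/161 = 37.7640
  South, Candidate B: 64×66/161 = 26.2360
Contributions (O − E)²/E:
  (39 − 30.0932)²/30.0932 = 2.6362
  (12 − 20.9068)²/20.9068 = 3.7945
  (13 − 27.1429)²/27.1429 = 7.3692
  (33 − 18.8571)²/18.8571 = 10.6072
  (43 − 37.7640)²/37.7640 = 0.7260
  (21 − 26.2360)²/26.2360 = 1.0450
χ² = 2.6362 + 3.7945 + 7.3692 + 10.6072 + 0.7260 + 1.0450 = 26.178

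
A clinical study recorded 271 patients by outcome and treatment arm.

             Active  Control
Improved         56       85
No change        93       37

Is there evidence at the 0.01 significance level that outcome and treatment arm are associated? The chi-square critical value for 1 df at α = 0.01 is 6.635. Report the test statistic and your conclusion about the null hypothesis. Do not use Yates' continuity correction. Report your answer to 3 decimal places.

Row totals: 141, 130. Column totals: 149, 122. Grand total N = 271.
Expected counts (row total × column total / N):
  Improved, Active: 141×149/271 = 77.5240
  Improved, Control: 141×122/271 = 63.4760
  No change, Active: 130×149/271 = 71.4760
  No change, Control: 130×122/271 = 58.5240
Contributions (O − E)²/E:
  (56 − 77.5240)²/77.5240 = 5.9760
  (85 − 63.4760)²/63.4760 = 7.2985
  (93 − 71.4760)²/71.4760 = 6.4817
  (37 − 58.5240)²/58.5240 = 7.9161
χ² = 5.9760 + 7.2985 + 6.4817 + 7.9161 = 27.672
df = (2−1)(2−1) = 1. Since 27.672 > 6.635, reject the null hypothesis of independence at α = 0.01.

27.672; reject H₀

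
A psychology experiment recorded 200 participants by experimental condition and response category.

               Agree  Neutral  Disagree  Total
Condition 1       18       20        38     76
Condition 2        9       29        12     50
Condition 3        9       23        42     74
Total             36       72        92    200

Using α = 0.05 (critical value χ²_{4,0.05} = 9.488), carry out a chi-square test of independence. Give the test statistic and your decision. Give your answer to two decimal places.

19.35; reject H₀

Grand total N = 200.
Expected counts (row total × column total / N):
  Condition 1, Agree: 76×36/200 = 13.680
  Condition 1, Neutral: 76×72/200 = 27.360
  Condition 1, Disagree: 76×92/200 = 34.960
  Condition 2, Agree: 50×36/200 = 9.000
  Condition 2, Neutral: 50×72/200 = 18.000
  Condition 2, Disagree: 50×92/200 = 23.000
  Condition 3, Agree: 74×36/200 = 13.320
  Condition 3, Neutral: 74×72/200 = 26.640
  Condition 3, Disagree: 74×92/200 = 34.040
Contributions (O − E)²/E:
  (18 − 13.680)²/13.680 = 1.3642
  (20 − 27.360)²/27.360 = 1.9799
  (38 − 34.960)²/34.960 = 0.2643
  (9 − 9.000)²/9.000 = 0.0000
  (29 − 18.000)²/18.000 = 6.7222
  (12 − 23.000)²/23.000 = 5.2609
  (9 − 13.320)²/13.320 = 1.4011
  (23 − 26.640)²/26.640 = 0.4974
  (42 − 34.040)²/34.040 = 1.8614
χ² = 1.3642 + 1.9799 + 0.2643 + 0.0000 + 6.7222 + 5.2609 + 1.4011 + 0.4974 + 1.8614 = 19.35
df = (3−1)(3−1) = 4. Since 19.35 > 9.488, reject the null hypothesis of independence at α = 0.05.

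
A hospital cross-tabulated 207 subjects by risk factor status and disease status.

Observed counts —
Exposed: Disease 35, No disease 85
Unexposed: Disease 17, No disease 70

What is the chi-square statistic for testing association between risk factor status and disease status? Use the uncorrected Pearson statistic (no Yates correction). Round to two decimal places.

Row totals: 120, 87. Column totals: 52, 155. Grand total N = 207.
Expected counts (row total × column total / N):
  Exposed, Disease: 120×52/207 = 30.145
  Exposed, No disease: 120×155/207 = 89.855
  Unexposed, Disease: 87×52/207 = 21.855
  Unexposed, No disease: 87×155/207 = 65.145
Contributions (O − E)²/E:
  (35 − 30.145)²/30.145 = 0.7819
  (85 − 89.855)²/89.855 = 0.2623
  (17 − 21.855)²/21.855 = 1.0785
  (70 − 65.145)²/65.145 = 0.3618
χ² = 0.7819 + 0.2623 + 1.0785 + 0.3618 = 2.48

2.48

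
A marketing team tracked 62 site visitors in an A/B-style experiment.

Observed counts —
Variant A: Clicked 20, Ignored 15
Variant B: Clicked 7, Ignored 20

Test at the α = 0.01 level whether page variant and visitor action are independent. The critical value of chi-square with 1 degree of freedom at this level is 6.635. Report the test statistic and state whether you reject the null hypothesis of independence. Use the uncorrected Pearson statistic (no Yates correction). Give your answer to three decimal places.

Row totals: 35, 27. Column totals: 27, 35. Grand total N = 62.
Expected counts (row total × column total / N):
  Variant A, Clicked: 35×27/62 = 15.2419
  Variant A, Ignored: 35×35/62 = 19.7581
  Variant B, Clicked: 27×27/62 = 11.7581
  Variant B, Ignored: 27×35/62 = 15.2419
Contributions (O − E)²/E:
  (20 − 15.2419)²/15.2419 = 1.4853
  (15 − 19.7581)²/19.7581 = 1.1458
  (7 − 11.7581)²/11.7581 = 1.9254
  (20 − 15.2419)²/15.2419 = 1.4853
χ² = 1.4853 + 1.1458 + 1.9254 + 1.4853 = 6.042
df = (2−1)(2−1) = 1. Since 6.042 < 6.635, fail to reject the null hypothesis of independence at α = 0.01.

6.042; fail to reject H₀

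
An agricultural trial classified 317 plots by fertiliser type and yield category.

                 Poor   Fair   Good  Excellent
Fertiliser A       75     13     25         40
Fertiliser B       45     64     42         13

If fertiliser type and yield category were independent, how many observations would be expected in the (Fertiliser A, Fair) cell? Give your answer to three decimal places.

Row total (Fertiliser A) = 153; column total (Fair) = 77; grand total N = 317.
Expected count = (row total × column total) / N = 153 × 77 / 317 = 37.164.

37.164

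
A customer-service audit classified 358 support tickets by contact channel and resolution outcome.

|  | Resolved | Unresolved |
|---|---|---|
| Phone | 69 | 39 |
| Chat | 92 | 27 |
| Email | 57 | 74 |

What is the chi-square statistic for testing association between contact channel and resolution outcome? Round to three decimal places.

30.497

Row totals: 108, 119, 131. Column totals: 218, 140. Grand total N = 358.
Expected counts (row total × column total / N):
  Phone, Resolved: 108×218/358 = 65.76536
  Phone, Unresolved: 108×140/358 = 42.23464
  Chat, Resolved: 119×218/358 = 72.46369
  Chat, Unresolved: 119×140/358 = 46.53631
  Email, Resolved: 131×218/358 = 79.77095
  Email, Unresolved: 131×140/358 = 51.22905
Contributions (O − E)²/E:
  (69 − 65.76536)²/65.76536 = 0.1591
  (39 − 42.23464)²/42.23464 = 0.2477
  (92 − 72.46369)²/72.46369 = 5.2670
  (27 − 46.53631)²/46.53631 = 8.2015
  (57 − 79.77095)²/79.77095 = 6.5001
  (74 − 51.22905)²/51.22905 = 10.1215
χ² = 0.1591 + 0.2477 + 5.2670 + 8.2015 + 6.5001 + 10.1215 = 30.497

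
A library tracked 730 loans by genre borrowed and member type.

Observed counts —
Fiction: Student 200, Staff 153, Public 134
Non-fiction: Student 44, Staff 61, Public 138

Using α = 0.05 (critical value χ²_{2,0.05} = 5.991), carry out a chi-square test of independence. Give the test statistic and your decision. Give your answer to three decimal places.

65.060; reject H₀

Row totals: 487, 243. Column totals: 244, 214, 272. Grand total N = 730.
Expected counts (row total × column total / N):
  Fiction, Student: 487×244/730 = 162.7781
  Fiction, Staff: 487×214/730 = 142.7644
  Fiction, Public: 487×272/730 = 181.4575
  Non-fiction, Student: 243×244/730 = 81.2219
  Non-fiction, Staff: 243×214/730 = 71.2356
  Non-fiction, Public: 243×272/730 = 90.5425
Contributions (O − E)²/E:
  (200 − 162.7781)²/162.7781 = 8.5114
  (153 − 142.7644)²/142.7644 = 0.7338
  (134 − 181.4575)²/181.4575 = 12.4118
  (44 − 81.2219)²/81.2219 = 17.0578
  (61 − 71.2356)²/71.2356 = 1.4707
  (138 − 90.5425)²/90.5425 = 24.8747
χ² = 8.5114 + 0.7338 + 12.4118 + 17.0578 + 1.4707 + 24.8747 = 65.060
df = (2−1)(3−1) = 2. Since 65.060 > 5.991, reject the null hypothesis of independence at α = 0.05.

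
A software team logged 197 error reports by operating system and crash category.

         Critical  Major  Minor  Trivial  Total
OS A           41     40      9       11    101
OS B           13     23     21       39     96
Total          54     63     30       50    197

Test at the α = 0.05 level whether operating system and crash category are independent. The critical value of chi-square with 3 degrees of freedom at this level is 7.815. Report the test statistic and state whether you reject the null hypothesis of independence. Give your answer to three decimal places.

39.484; reject H₀

Grand total N = 197.
Expected counts (row total × column total / N):
  OS A, Critical: 101×54/197 = 27.6853
  OS A, Major: 101×63/197 = 32.2995
  OS A, Minor: 101×30/197 = 15.3807
  OS A, Trivial: 101×50/197 = 25.6345
  OS B, Critical: 96×54/197 = 26.3147
  OS B, Major: 96×63/197 = 30.7005
  OS B, Minor: 96×30/197 = 14.6193
  OS B, Trivial: 96×50/197 = 24.3655
Contributions (O − E)²/E:
  (41 − 27.6853)²/27.6853 = 6.4034
  (40 − 32.2995)²/32.2995 = 1.8359
  (9 − 15.3807)²/15.3807 = 2.6470
  (11 − 25.6345)²/25.6345 = 8.3547
  (13 − 26.3147)²/26.3147 = 6.7370
  (23 − 30.7005)²/30.7005 = 1.9315
  (21 − 14.6193)²/14.6193 = 2.7849
  (39 − 24.3655)²/24.3655 = 8.7898
χ² = 6.4034 + 1.8359 + 2.6470 + 8.3547 + 6.7370 + 1.9315 + 2.7849 + 8.7898 = 39.484
df = (2−1)(4−1) = 3. Since 39.484 > 7.815, reject the null hypothesis of independence at α = 0.05.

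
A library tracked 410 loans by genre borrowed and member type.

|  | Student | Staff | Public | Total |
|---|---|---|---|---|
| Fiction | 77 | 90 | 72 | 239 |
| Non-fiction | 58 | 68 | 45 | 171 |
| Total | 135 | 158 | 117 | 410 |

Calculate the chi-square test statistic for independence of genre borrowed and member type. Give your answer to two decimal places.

0.71

Grand total N = 410.
Expected counts (row total × column total / N):
  Fiction, Student: 239×135/410 = 78.695
  Fiction, Staff: 239×158/410 = 92.102
  Fiction, Public: 239×117/410 = 68.202
  Non-fiction, Student: 171×135/410 = 56.305
  Non-fiction, Staff: 171×158/410 = 65.898
  Non-fiction, Public: 171×117/410 = 48.798
Contributions (O − E)²/E:
  (77 − 78.695)²/78.695 = 0.0365
  (90 − 92.102)²/92.102 = 0.0480
  (72 − 68.202)²/68.202 = 0.2115
  (58 − 56.305)²/56.305 = 0.0510
  (68 − 65.898)²/65.898 = 0.0670
  (45 − 48.798)²/48.798 = 0.2956
χ² = 0.0365 + 0.0480 + 0.2115 + 0.0510 + 0.0670 + 0.2956 = 0.71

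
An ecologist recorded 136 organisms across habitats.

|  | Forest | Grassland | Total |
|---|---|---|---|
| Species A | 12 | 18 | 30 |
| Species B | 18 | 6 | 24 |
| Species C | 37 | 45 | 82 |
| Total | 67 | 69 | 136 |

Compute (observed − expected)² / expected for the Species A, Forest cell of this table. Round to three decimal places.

0.523

Row total (Species A) = 30; column total (Forest) = 67; N = 136.
Expected count E = 30 × 67 / 136 = 14.7794.
Contribution = (O − E)²/E = (12 − 14.7794)² / 14.7794 = 0.523.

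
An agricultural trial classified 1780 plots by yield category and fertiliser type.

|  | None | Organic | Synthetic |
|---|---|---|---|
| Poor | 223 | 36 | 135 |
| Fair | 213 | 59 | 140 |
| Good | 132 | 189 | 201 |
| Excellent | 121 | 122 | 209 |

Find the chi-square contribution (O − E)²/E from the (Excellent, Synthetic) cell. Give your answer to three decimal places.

7.065

Row total (Excellent) = 452; column total (Synthetic) = 685; N = 1780.
Expected count E = 452 × 685 / 1780 = 173.9438.
Contribution = (O − E)²/E = (209 − 173.9438)² / 173.9438 = 7.065.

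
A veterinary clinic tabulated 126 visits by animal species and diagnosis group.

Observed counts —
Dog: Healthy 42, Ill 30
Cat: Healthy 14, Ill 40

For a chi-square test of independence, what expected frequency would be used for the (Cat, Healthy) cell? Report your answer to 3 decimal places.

Row total (Cat) = 54; column total (Healthy) = 56; grand total N = 126.
Expected count = (row total × column total) / N = 54 × 56 / 126 = 24.000.

24.000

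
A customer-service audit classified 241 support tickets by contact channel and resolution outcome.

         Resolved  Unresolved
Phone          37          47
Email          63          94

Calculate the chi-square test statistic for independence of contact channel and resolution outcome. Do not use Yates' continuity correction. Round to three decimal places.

0.346

Row totals: 84, 157. Column totals: 100, 141. Grand total N = 241.
Expected counts (row total × column total / N):
  Phone, Resolved: 84×100/241 = 34.8548
  Phone, Unresolved: 84×141/241 = 49.1452
  Email, Resolved: 157×100/241 = 65.1452
  Email, Unresolved: 157×141/241 = 91.8548
Contributions (O − E)²/E:
  (37 − 34.8548)²/34.8548 = 0.1320
  (47 − 49.1452)²/49.1452 = 0.0936
  (63 − 65.1452)²/65.1452 = 0.0706
  (94 − 91.8548)²/91.8548 = 0.0501
χ² = 0.1320 + 0.0936 + 0.0706 + 0.0501 = 0.346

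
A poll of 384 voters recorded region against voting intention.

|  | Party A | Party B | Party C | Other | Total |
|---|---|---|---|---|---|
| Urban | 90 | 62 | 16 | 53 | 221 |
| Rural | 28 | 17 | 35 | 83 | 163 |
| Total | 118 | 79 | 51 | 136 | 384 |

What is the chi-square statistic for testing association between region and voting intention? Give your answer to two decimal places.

64.62

Grand total N = 384.
Expected counts (row total × column total / N):
  Urban, Party A: 221×118/384 = 67.9115
  Urban, Party B: 221×79/384 = 45.4661
  Urban, Party C: 221×51/384 = 29.3516
  Urban, Other: 221×136/384 = 78.2708
  Rural, Party A: 163×118/384 = 50.0885
  Rural, Party B: 163×79/384 = 33.5339
  Rural, Party C: 163×51/384 = 21.6484
  Rural, Other: 163×136/384 = 57.7292
Contributions (O − E)²/E:
  (90 − 67.9115)²/67.9115 = 7.1844
  (62 − 45.4661)²/45.4661 = 6.0126
  (16 − 29.3516)²/29.3516 = 6.0734
  (53 − 78.2708)²/78.2708 = 8.1590
  (28 − 50.0885)²/50.0885 = 9.7408
  (17 − 33.5339)²/33.5339 = 8.1520
  (35 − 21.6484)²/21.6484 = 8.2346
  (83 − 57.7292)²/57.7292 = 11.0622
χ² = 7.1844 + 6.0126 + 6.0734 + 8.1590 + 9.7408 + 8.1520 + 8.2346 + 11.0622 = 64.62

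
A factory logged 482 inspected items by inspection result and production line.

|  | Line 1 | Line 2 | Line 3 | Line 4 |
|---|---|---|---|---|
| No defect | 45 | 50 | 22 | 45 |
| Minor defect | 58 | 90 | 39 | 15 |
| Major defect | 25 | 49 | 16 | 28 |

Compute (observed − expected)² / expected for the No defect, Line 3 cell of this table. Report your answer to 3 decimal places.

0.582

Row total (No defect) = 162; column total (Line 3) = 77; N = 482.
Expected count E = 162 × 77 / 482 = 25.8797.
Contribution = (O − E)²/E = (22 − 25.8797)² / 25.8797 = 0.582.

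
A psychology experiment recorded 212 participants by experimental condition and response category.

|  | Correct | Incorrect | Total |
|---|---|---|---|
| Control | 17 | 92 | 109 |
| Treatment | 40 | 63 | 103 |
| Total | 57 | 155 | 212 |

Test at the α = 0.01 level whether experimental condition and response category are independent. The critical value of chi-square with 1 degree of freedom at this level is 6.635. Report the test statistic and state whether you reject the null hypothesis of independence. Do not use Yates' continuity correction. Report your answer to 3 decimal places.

14.548; reject H₀

Grand total N = 212.
Expected counts (row total × column total / N):
  Control, Correct: 109×57/212 = 29.3066
  Control, Incorrect: 109×155/212 = 79.6934
  Treatment, Correct: 103×57/212 = 27.6934
  Treatment, Incorrect: 103×155/212 = 75.3066
Contributions (O − E)²/E:
  (17 − 29.3066)²/29.3066 = 5.1679
  (92 − 79.6934)²/79.6934 = 1.9004
  (40 − 27.6934)²/27.6934 = 5.4689
  (63 − 75.3066)²/75.3066 = 2.0111
χ² = 5.1679 + 1.9004 + 5.4689 + 2.0111 = 14.548
df = (2−1)(2−1) = 1. Since 14.548 > 6.635, reject the null hypothesis of independence at α = 0.01.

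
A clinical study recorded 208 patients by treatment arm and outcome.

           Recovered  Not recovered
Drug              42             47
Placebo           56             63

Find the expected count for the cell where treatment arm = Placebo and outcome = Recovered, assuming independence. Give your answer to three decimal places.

Row total (Placebo) = 119; column total (Recovered) = 98; grand total N = 208.
Expected count = (row total × column total) / N = 119 × 98 / 208 = 56.067.

56.067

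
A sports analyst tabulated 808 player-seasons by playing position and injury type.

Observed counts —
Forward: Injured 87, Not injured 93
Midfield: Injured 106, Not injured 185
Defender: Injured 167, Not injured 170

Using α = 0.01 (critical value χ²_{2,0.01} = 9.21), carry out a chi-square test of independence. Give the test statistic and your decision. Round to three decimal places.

Row totals: 180, 291, 337. Column totals: 360, 448. Grand total N = 808.
Expected counts (row total × column total / N):
  Forward, Injured: 180×360/808 = 80.19802
  Forward, Not injured: 180×448/808 = 99.80198
  Midfield, Injured: 291×360/808 = 129.65347
  Midfield, Not injured: 291×448/808 = 161.34653
  Defender, Injured: 337×360/808 = 150.14851
  Defender, Not injured: 337×448/808 = 186.85149
Contributions (O − E)²/E:
  (87 − 80.19802)²/80.19802 = 0.5769
  (93 − 99.80198)²/99.80198 = 0.4636
  (106 − 129.65347)²/129.65347 = 4.3152
  (185 − 161.34653)²/161.34653 = 3.4676
  (167 − 150.14851)²/150.14851 = 1.8913
  (170 − 186.85149)²/186.85149 = 1.5198
χ² = 0.5769 + 0.4636 + 4.3152 + 3.4676 + 1.8913 + 1.5198 = 12.234
df = (3−1)(2−1) = 2. Since 12.234 > 9.21, reject the null hypothesis of independence at α = 0.01.

12.234; reject H₀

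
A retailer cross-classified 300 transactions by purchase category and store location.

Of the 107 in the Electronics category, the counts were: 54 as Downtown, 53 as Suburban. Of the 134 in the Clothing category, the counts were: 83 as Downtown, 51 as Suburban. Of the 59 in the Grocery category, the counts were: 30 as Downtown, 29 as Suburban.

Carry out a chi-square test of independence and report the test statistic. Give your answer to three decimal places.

3.864

Row totals: 107, 134, 59. Column totals: 167, 133. Grand total N = 300.
Expected counts (row total × column total / N):
  Electronics, Downtown: 107×167/300 = 59.5633
  Electronics, Suburban: 107×133/300 = 47.4367
  Clothing, Downtown: 134×167/300 = 74.5933
  Clothing, Suburban: 134×133/300 = 59.4067
  Grocery, Downtown: 59×167/300 = 32.8433
  Grocery, Suburban: 59×133/300 = 26.1567
Contributions (O − E)²/E:
  (54 − 59.5633)²/59.5633 = 0.5196
  (53 − 47.4367)²/47.4367 = 0.6525
  (83 − 74.5933)²/74.5933 = 0.9474
  (51 − 59.4067)²/59.4067 = 1.1896
  (30 − 32.8433)²/32.8433 = 0.2461
  (29 − 26.1567)²/26.1567 = 0.3091
χ² = 0.5196 + 0.6525 + 0.9474 + 1.1896 + 0.2461 + 0.3091 = 3.864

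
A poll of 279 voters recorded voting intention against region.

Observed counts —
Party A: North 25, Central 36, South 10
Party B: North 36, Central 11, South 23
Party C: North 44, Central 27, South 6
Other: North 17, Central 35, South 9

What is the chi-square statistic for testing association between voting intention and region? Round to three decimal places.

Row totals: 71, 70, 77, 61. Column totals: 122, 109, 48. Grand total N = 279.
Expected counts (row total × column total / N):
  Party A, North: 71×122/279 = 31.0466
  Party A, Central: 71×109/279 = 27.7384
  Party A, South: 71×48/279 = 12.2151
  Party B, North: 70×122/279 = 30.6093
  Party B, Central: 70×109/279 = 27.3477
  Party B, South: 70×48/279 = 12.0430
  Party C, North: 77×122/279 = 33.6703
  Party C, Central: 77×109/279 = 30.0824
  Party C, South: 77×48/279 = 13.2473
  Other, North: 61×122/279 = 26.6738
  Other, Central: 61×109/279 = 23.8315
  Other, South: 61×48/279 = 10.4946
Contributions (O − E)²/E:
  (25 − 31.0466)²/31.0466 = 1.1776
  (36 − 27.7384)²/27.7384 = 2.4606
  (10 − 12.2151)²/12.2151 = 0.4017
  (36 − 30.6093)²/30.6093 = 0.9494
  (11 − 27.3477)²/27.3477 = 9.7722
  (23 − 12.0430)²/12.0430 = 9.9689
  (44 − 33.6703)²/33.6703 = 3.1690
  (27 − 30.0824)²/30.0824 = 0.3158
  (6 − 13.2473)²/13.2473 = 3.9648
  (17 − 26.6738)²/26.6738 = 3.5084
  (35 − 23.8315)²/23.8315 = 5.2341
  (9 − 10.4946)²/10.4946 = 0.2129
χ² = 1.1776 + 2.4606 + 0.4017 + 0.9494 + 9.7722 + 9.9689 + 3.1690 + 0.3158 + 3.9648 + 3.5084 + 5.2341 + 0.2129 = 41.135

41.135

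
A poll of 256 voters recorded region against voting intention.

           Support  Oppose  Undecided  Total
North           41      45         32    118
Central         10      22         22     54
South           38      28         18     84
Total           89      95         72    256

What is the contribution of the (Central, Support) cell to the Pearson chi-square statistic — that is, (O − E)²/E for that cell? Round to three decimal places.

4.100

Row total (Central) = 54; column total (Support) = 89; N = 256.
Expected count E = 54 × 89 / 256 = 18.7734.
Contribution = (O − E)²/E = (10 − 18.7734)² / 18.7734 = 4.100.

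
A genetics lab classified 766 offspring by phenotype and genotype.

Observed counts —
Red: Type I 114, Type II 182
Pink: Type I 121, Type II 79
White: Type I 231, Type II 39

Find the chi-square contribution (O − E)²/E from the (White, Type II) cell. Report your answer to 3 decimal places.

Row total (White) = 270; column total (Type II) = 300; N = 766.
Expected count E = 270 × 300 / 766 = 105.7441.
Contribution = (O − E)²/E = (39 − 105.7441)² / 105.7441 = 42.128.

42.128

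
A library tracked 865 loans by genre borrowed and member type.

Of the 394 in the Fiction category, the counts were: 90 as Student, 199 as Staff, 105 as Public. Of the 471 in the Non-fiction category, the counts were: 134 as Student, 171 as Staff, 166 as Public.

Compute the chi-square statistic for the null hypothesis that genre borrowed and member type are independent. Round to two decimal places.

Row totals: 394, 471. Column totals: 224, 370, 271. Grand total N = 865.
Expected counts (row total × column total / N):
  Fiction, Student: 394×224/865 = 102.030
  Fiction, Staff: 394×370/865 = 168.532
  Fiction, Public: 394×271/865 = 123.438
  Non-fiction, Student: 471×224/865 = 121.970
  Non-fiction, Staff: 471×370/865 = 201.468
  Non-fiction, Public: 471×271/865 = 147.562
Contributions (O − E)²/E:
  (90 − 102.030)²/102.030 = 1.4184
  (199 − 168.532)²/168.532 = 5.5081
  (105 − 123.438)²/123.438 = 2.7541
  (134 − 121.970)²/121.970 = 1.1865
  (171 − 201.468)²/201.468 = 4.6077
  (166 − 147.562)²/147.562 = 2.3038
χ² = 1.4184 + 5.5081 + 2.7541 + 1.1865 + 4.6077 + 2.3038 = 17.78

17.78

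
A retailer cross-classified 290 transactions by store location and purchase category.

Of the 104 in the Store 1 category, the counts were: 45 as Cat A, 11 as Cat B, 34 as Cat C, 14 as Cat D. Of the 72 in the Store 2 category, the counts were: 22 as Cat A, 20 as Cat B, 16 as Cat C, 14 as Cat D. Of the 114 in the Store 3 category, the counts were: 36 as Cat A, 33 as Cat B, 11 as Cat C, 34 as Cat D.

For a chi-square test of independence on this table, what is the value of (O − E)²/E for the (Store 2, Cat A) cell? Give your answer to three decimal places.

Row total (Store 2) = 72; column total (Cat A) = 103; N = 290.
Expected count E = 72 × 103 / 290 = 25.5724.
Contribution = (O − E)²/E = (22 − 25.5724)² / 25.5724 = 0.499.

0.499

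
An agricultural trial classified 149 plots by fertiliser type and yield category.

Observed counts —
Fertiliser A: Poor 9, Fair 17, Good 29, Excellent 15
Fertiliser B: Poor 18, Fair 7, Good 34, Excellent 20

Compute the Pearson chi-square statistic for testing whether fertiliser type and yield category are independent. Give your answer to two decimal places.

7.76

Row totals: 70, 79. Column totals: 27, 24, 63, 35. Grand total N = 149.
Expected counts (row total × column total / N):
  Fertiliser A, Poor: 70×27/149 = 12.685
  Fertiliser A, Fair: 70×24/149 = 11.275
  Fertiliser A, Good: 70×63/149 = 29.597
  Fertiliser A, Excellent: 70×35/149 = 16.443
  Fertiliser B, Poor: 79×27/149 = 14.315
  Fertiliser B, Fair: 79×24/149 = 12.725
  Fertiliser B, Good: 79×63/149 = 33.403
  Fertiliser B, Excellent: 79×35/149 = 18.557
Contributions (O − E)²/E:
  (9 − 12.685)²/12.685 = 1.0705
  (17 − 11.275)²/11.275 = 2.9069
  (29 − 29.597)²/29.597 = 0.0120
  (15 − 16.443)²/16.443 = 0.1266
  (18 − 14.315)²/14.315 = 0.9486
  (7 − 12.725)²/12.725 = 2.5757
  (34 − 33.403)²/33.403 = 0.0107
  (20 − 18.557)²/18.557 = 0.1122
χ² = 1.0705 + 2.9069 + 0.0120 + 0.1266 + 0.9486 + 2.5757 + 0.0107 + 0.1122 = 7.76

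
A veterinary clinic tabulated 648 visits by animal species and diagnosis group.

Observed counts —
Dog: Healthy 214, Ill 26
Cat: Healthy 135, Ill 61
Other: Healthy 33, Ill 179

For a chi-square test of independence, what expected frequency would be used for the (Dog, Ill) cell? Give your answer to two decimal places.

98.52

Row total (Dog) = 240; column total (Ill) = 266; grand total N = 648.
Expected count = (row total × column total) / N = 240 × 266 / 648 = 98.52.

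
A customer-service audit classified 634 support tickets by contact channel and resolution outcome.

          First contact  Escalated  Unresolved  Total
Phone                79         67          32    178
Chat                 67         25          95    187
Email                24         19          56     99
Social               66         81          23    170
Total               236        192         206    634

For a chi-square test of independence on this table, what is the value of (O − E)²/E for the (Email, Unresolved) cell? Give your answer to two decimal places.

Row total (Email) = 99; column total (Unresolved) = 206; N = 634.
Expected count E = 99 × 206 / 634 = 32.1672.
Contribution = (O − E)²/E = (56 − 32.1672)² / 32.1672 = 17.66.

17.66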